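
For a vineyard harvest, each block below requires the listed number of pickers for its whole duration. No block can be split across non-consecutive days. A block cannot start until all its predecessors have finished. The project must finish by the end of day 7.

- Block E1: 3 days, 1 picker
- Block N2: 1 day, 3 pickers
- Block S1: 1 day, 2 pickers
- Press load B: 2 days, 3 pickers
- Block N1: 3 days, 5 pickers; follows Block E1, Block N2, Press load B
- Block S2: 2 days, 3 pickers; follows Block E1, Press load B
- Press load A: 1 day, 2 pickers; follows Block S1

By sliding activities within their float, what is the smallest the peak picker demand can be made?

8

Early-start (Block E1@1, Block N2@1, Block S1@1, Press load B@1, Block N1@4, Block S2@4, Press load A@2) gives peak 9: d1:9  d2:6  d3:1  d4:8  d5:8  d6:5  d7:0.
Shift Press load B→2.
Schedule Block E1@1, Block N2@1, Block S1@1, Press load B@2, Block N1@4, Block S2@4, Press load A@2: d1:6  d2:6  d3:4  d4:8  d5:8  d6:5  d7:0 — peak 8.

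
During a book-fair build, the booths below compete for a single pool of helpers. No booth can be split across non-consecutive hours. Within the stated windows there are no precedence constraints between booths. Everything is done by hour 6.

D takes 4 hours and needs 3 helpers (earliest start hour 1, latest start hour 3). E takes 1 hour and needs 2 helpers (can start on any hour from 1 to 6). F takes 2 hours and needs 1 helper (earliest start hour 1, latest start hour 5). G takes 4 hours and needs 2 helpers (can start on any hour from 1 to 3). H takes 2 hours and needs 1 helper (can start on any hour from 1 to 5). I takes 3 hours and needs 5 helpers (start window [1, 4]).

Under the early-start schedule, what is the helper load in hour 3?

At early start, hour 3 has: D, G, I.
Demand: 3 + 2 + 5 = 10.

10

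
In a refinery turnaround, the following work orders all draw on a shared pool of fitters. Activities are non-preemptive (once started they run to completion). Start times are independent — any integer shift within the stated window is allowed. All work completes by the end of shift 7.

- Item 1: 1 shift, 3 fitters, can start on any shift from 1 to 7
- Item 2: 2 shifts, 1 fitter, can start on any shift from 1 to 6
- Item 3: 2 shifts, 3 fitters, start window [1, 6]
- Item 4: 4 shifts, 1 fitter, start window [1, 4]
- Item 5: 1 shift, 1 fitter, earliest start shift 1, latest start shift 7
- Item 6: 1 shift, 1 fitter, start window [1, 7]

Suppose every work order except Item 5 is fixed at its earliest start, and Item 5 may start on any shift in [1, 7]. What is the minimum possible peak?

9

Item 5@1: s1:10  s2:5  s3:1  s4:1  s5:0  s6:0  s7:0 → peak 10
Item 5@2: s1:9  s2:6  s3:1  s4:1  s5:0  s6:0  s7:0 → peak 9
Item 5@3: s1:9  s2:5  s3:2  s4:1  s5:0  s6:0  s7:0 → peak 9
Item 5@4: s1:9  s2:5  s3:1  s4:2  s5:0  s6:0  s7:0 → peak 9
Item 5@5: s1:9  s2:5  s3:1  s4:1  s5:1  s6:0  s7:0 → peak 9
Item 5@6: s1:9  s2:5  s3:1  s4:1  s5:0  s6:1  s7:0 → peak 9
Item 5@7: s1:9  s2:5  s3:1  s4:1  s5:0  s6:0  s7:1 → peak 9
Best is Item 5@2, peak 9.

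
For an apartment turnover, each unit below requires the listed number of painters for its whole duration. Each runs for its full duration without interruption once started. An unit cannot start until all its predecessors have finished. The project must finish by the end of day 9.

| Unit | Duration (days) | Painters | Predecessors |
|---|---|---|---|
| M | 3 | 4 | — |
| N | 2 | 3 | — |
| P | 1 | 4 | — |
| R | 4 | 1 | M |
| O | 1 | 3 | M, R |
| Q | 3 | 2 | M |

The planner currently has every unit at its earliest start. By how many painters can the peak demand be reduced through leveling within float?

Early-start peak: d1:11  d2:7  d3:4  d4:3  d5:3  d6:3  d7:1  d8:3  d9:0 ⇒ 11.
Leveled (M@1, N@4, P@6, R@4, O@8, Q@7): d1:4  d2:4  d3:4  d4:4  d5:4  d6:5  d7:3  d8:5  d9:2 ⇒ 5.
Reduction 11 − 5 = 6.

6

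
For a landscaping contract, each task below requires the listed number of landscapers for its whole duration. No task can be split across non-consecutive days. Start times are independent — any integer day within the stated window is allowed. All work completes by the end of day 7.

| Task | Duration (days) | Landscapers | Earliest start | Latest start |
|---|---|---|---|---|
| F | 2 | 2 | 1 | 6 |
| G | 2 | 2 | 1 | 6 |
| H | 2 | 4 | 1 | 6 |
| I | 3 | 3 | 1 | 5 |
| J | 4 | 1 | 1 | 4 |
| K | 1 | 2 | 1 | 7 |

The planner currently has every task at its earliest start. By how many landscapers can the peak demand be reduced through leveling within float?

9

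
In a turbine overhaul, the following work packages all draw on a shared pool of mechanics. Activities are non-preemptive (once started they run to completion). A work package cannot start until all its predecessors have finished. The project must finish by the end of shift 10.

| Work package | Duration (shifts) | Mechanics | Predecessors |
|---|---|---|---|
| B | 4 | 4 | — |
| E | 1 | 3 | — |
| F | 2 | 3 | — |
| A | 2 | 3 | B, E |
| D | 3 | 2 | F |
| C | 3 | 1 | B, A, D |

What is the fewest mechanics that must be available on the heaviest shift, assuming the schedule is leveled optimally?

7

Early-start (B@1, E@1, F@1, A@5, D@3, C@7) gives peak 10: s1:10  s2:7  s3:6  s4:6  s5:5  s6:3  s7:1  s8:1  s9:1  s10:0.
Shift F→2, D→4.
Schedule B@1, E@1, F@2, A@5, D@4, C@7: s1:7  s2:7  s3:7  s4:6  s5:5  s6:5  s7:1  s8:1  s9:1  s10:0 — peak 7.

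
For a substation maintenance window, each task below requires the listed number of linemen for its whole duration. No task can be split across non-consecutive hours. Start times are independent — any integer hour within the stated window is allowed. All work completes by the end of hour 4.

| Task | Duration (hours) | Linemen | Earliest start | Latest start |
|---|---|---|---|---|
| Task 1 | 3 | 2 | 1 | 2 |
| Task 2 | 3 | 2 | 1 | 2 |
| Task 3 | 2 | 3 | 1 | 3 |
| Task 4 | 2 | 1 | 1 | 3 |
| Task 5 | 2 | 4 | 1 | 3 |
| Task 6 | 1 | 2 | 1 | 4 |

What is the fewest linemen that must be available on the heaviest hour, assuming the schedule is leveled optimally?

8

Early-start (Task 1@1, Task 2@1, Task 3@1, Task 4@1, Task 5@1, Task 6@1) gives peak 14: h1:14  h2:12  h3:4  h4:0.
Shift Task 5→3, Task 6→4.
Schedule Task 1@1, Task 2@1, Task 3@1, Task 4@1, Task 5@3, Task 6@4: h1:8  h2:8  h3:8  h4:6 — peak 8.
Total lineman-hours = 30 over 4 hours ⇒ peak ≥ ⌈30/4⌉ = 8, so 8 is optimal.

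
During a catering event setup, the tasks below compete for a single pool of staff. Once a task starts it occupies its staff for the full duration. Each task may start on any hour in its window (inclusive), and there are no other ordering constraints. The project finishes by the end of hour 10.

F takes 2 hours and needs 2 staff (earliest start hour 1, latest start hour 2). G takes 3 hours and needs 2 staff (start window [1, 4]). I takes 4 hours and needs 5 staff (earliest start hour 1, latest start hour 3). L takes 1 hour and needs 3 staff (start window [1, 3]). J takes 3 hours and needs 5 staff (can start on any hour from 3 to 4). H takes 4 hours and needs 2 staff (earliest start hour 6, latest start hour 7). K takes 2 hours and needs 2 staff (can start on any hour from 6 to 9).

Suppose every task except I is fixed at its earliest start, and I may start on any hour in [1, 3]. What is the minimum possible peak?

12

I@1: h1:12  h2:9  h3:12  h4:10  h5:5  h6:4  h7:4  h8:2  h9:2  h10:0 → peak 12
I@2: h1:7  h2:9  h3:12  h4:10  h5:10  h6:4  h7:4  h8:2  h9:2  h10:0 → peak 12
I@3: h1:7  h2:4  h3:12  h4:10  h5:10  h6:9  h7:4  h8:2  h9:2  h10:0 → peak 12
Best is I@1, peak 12.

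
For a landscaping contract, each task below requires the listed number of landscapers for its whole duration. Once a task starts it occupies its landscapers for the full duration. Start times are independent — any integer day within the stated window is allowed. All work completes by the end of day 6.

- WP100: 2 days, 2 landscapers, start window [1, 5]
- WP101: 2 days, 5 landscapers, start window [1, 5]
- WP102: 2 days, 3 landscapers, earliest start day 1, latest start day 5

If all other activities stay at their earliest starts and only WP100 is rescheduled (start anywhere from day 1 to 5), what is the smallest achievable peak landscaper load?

8

WP100@1: d1:10  d2:10  d3:0  d4:0  d5:0  d6:0 → peak 10
WP100@2: d1:8  d2:10  d3:2  d4:0  d5:0  d6:0 → peak 10
WP100@3: d1:8  d2:8  d3:2  d4:2  d5:0  d6:0 → peak 8
WP100@4: d1:8  d2:8  d3:0  d4:2  d5:2  d6:0 → peak 8
WP100@5: d1:8  d2:8  d3:0  d4:0  d5:2  d6:2 → peak 8
Best is WP100@3, peak 8.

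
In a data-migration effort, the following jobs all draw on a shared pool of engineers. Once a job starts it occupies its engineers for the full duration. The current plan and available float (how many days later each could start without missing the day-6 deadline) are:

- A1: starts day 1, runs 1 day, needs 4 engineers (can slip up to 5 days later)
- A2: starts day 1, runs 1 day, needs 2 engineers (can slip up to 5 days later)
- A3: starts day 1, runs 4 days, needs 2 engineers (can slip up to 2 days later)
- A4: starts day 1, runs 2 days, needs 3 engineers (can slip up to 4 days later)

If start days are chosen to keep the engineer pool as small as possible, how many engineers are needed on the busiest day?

5

Early-start (A1@1, A2@1, A3@1, A4@1) gives peak 11: d1:11  d2:5  d3:2  d4:2  d5:0  d6:0.
Shift A2→2, A3→2, A4→3.
Schedule A1@1, A2@2, A3@2, A4@3: d1:4  d2:4  d3:5  d4:5  d5:2  d6:0 — peak 5.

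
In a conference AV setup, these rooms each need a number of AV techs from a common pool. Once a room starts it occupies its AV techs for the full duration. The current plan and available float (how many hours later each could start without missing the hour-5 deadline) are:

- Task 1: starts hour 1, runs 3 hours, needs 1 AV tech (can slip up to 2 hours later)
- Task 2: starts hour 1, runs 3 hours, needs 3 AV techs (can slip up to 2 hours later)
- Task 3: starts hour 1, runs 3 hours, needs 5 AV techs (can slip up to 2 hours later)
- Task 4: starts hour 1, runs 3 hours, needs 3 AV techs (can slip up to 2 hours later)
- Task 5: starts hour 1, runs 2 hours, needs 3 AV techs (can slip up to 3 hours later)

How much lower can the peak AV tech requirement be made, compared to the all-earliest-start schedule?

Early-start peak: h1:15  h2:15  h3:12  h4:0  h5:0 ⇒ 15.
Leveled (Task 1@1, Task 2@1, Task 3@1, Task 4@1, Task 5@4): h1:12  h2:12  h3:12  h4:3  h5:3 ⇒ 12.
Reduction 15 − 12 = 3.

3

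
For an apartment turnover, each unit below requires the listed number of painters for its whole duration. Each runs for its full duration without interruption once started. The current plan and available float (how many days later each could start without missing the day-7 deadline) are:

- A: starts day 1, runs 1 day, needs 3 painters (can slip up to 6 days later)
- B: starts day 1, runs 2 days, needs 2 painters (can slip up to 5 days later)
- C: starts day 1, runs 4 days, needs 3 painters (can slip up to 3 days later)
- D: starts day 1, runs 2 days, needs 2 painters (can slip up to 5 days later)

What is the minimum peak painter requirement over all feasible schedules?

4

Early-start (A@1, B@1, C@1, D@1) gives peak 10: d1:10  d2:7  d3:3  d4:3  d5:0  d6:0  d7:0.
Shift B→2, C→4, D→2.
Schedule A@1, B@2, C@4, D@2: d1:3  d2:4  d3:4  d4:3  d5:3  d6:3  d7:3 — peak 4.
Total painter-days = 23 over 7 days ⇒ peak ≥ ⌈23/7⌉ = 4, so 4 is optimal.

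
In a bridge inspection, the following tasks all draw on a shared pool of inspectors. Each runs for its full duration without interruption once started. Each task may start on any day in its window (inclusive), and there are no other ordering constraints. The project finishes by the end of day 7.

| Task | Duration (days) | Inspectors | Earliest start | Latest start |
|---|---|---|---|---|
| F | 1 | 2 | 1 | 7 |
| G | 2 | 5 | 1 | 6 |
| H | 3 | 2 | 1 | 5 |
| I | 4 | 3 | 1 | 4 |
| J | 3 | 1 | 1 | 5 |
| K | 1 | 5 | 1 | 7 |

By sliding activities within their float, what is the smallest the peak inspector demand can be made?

6

Early-start (F@1, G@1, H@1, I@1, J@1, K@1) gives peak 18: d1:18  d2:11  d3:6  d4:3  d5:0  d6:0  d7:0.
Shift G→5, H→2, K→7.
Schedule F@1, G@5, H@2, I@1, J@1, K@7: d1:6  d2:6  d3:6  d4:5  d5:5  d6:5  d7:5 — peak 6.
Total inspector-days = 38 over 7 days ⇒ peak ≥ ⌈38/7⌉ = 6, so 6 is optimal.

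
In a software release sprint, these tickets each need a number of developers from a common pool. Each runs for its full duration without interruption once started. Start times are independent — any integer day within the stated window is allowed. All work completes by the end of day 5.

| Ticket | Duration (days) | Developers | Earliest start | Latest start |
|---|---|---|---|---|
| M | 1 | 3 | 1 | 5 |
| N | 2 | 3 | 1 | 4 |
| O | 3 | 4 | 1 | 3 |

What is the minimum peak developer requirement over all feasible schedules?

Early-start (M@1, N@1, O@1) gives peak 10: d1:10  d2:7  d3:4  d4:0  d5:0.
Shift O→3.
Schedule M@1, N@1, O@3: d1:6  d2:3  d3:4  d4:4  d5:4 — peak 6.

6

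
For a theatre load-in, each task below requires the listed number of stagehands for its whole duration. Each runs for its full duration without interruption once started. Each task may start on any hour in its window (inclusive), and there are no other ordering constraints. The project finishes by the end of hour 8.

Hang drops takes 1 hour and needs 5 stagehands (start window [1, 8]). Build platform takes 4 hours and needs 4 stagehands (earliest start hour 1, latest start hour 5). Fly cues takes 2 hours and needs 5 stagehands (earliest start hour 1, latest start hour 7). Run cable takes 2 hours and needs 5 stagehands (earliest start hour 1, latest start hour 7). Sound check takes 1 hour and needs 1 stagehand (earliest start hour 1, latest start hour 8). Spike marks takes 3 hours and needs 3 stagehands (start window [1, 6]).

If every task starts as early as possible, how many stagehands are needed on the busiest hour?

Early-start schedule: Hang drops@1, Build platform@1, Fly cues@1, Run cable@1, Sound check@1, Spike marks@1.
Load per hour: hour 1: 23, hour 2: 17, hour 3: 7, hour 4: 4, hour 5: 0, hour 6: 0, hour 7: 0, hour 8: 0.
Peak is 23.

23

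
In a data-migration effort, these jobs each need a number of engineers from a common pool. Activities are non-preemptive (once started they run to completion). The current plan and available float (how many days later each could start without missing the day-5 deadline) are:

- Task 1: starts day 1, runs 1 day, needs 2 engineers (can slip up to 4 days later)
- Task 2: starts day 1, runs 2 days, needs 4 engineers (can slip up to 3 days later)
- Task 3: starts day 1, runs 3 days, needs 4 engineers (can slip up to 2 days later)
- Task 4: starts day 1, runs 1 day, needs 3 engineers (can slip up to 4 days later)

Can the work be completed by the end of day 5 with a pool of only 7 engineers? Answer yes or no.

yes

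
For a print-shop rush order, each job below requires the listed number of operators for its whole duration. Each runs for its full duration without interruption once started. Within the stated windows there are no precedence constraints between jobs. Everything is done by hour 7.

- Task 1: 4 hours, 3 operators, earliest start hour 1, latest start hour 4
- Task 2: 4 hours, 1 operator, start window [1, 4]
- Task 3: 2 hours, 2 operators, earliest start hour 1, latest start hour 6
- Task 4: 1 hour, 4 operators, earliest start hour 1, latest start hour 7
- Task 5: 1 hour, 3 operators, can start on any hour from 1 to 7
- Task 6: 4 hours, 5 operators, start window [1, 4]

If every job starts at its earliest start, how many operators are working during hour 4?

9

At early start, hour 4 has: Task 1, Task 2, Task 6.
Demand: 3 + 1 + 5 = 9.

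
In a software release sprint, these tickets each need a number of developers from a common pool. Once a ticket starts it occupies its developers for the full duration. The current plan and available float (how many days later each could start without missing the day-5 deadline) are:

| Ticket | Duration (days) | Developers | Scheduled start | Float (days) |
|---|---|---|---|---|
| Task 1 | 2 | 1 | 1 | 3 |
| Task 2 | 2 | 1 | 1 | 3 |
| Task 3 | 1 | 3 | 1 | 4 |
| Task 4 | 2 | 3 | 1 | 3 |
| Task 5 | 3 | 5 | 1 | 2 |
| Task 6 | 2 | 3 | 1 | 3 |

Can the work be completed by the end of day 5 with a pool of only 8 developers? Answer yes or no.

yes

Schedule Task 1@1, Task 2@1, Task 3@1, Task 4@1, Task 5@3, Task 6@2: d1:8  d2:8  d3:8  d4:5  d5:5 — peak 8 ≤ 8.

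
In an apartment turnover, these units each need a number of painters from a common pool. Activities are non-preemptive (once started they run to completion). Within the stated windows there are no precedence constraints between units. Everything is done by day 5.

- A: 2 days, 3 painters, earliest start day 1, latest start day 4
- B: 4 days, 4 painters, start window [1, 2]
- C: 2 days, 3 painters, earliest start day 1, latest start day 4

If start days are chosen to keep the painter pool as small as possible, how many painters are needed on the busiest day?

Early-start (A@1, B@1, C@1) gives peak 10: d1:10  d2:10  d3:4  d4:4  d5:0.
Shift C→3.
Schedule A@1, B@1, C@3: d1:7  d2:7  d3:7  d4:7  d5:0 — peak 7.

7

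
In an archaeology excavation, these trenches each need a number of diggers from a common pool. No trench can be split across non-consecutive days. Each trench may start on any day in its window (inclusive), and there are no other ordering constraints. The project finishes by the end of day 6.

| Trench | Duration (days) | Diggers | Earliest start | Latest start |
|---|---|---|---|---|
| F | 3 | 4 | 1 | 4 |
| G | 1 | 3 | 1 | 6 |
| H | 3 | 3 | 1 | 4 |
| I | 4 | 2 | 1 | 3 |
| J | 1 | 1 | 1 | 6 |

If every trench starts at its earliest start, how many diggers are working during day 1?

13

At early start, day 1 has: F, G, H, I, J.
Demand: 4 + 3 + 3 + 2 + 1 = 13.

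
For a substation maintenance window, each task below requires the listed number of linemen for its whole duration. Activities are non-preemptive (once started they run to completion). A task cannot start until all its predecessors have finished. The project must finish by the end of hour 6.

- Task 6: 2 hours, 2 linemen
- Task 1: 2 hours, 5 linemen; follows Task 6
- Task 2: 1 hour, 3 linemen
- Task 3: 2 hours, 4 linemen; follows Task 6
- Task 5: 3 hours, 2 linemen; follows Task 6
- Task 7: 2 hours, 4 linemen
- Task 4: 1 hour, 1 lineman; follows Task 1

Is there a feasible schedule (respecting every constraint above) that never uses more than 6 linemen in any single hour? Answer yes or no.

Total lineman-hours = 40; over 6 hours the average is 40/6 > 6, so some hour must exceed 6.

no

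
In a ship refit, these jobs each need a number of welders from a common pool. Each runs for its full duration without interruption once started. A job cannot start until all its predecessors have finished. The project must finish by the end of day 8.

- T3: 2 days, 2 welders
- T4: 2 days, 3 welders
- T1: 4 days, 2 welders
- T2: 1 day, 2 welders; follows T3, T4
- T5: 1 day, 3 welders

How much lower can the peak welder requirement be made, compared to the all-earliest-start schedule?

6

Early-start peak: d1:10  d2:7  d3:4  d4:2  d5:0  d6:0  d7:0  d8:0 ⇒ 10.
Leveled (T3@1, T4@5, T1@1, T2@7, T5@8): d1:4  d2:4  d3:2  d4:2  d5:3  d6:3  d7:2  d8:3 ⇒ 4.
Reduction 10 − 4 = 6.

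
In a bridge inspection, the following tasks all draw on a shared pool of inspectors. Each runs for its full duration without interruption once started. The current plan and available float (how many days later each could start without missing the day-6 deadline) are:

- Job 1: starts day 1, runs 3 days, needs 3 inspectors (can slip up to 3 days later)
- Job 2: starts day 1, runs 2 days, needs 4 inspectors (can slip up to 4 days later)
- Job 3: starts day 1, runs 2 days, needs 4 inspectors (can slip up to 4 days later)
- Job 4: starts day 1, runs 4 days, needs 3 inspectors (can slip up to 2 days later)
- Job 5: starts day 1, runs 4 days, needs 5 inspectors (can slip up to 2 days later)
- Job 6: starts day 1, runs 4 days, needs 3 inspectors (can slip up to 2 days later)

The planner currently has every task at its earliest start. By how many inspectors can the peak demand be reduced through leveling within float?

8

Early-start peak: d1:22  d2:22  d3:14  d4:11  d5:0  d6:0 ⇒ 22.
Leveled (Job 1@1, Job 2@1, Job 3@1, Job 4@1, Job 5@3, Job 6@3): d1:14  d2:14  d3:14  d4:11  d5:8  d6:8 ⇒ 14.
Reduction 22 − 14 = 8.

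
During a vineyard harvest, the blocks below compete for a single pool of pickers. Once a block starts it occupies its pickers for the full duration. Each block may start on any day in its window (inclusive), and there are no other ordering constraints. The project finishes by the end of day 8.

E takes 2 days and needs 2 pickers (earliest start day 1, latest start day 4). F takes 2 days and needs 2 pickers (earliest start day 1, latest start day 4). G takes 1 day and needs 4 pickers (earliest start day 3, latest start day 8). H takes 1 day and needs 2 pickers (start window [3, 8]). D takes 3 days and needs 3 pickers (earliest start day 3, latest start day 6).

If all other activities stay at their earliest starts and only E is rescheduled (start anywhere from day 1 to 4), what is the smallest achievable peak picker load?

E@1: d1:4  d2:4  d3:9  d4:3  d5:3  d6:0  d7:0  d8:0 → peak 9
E@2: d1:2  d2:4  d3:11  d4:3  d5:3  d6:0  d7:0  d8:0 → peak 11
E@3: d1:2  d2:2  d3:11  d4:5  d5:3  d6:0  d7:0  d8:0 → peak 11
E@4: d1:2  d2:2  d3:9  d4:5  d5:5  d6:0  d7:0  d8:0 → peak 9
Best is E@1, peak 9.

9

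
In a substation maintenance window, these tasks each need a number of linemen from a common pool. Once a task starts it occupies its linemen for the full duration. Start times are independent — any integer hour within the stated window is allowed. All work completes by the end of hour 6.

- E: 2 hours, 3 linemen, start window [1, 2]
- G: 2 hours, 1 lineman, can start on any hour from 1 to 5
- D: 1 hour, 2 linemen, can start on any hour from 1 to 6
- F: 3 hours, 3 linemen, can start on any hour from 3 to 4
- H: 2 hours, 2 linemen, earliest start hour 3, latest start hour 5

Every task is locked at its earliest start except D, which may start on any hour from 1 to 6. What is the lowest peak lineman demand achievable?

5

D@1: h1:6  h2:4  h3:5  h4:5  h5:3  h6:0 → peak 6
D@2: h1:4  h2:6  h3:5  h4:5  h5:3  h6:0 → peak 6
D@3: h1:4  h2:4  h3:7  h4:5  h5:3  h6:0 → peak 7
D@4: h1:4  h2:4  h3:5  h4:7  h5:3  h6:0 → peak 7
D@5: h1:4  h2:4  h3:5  h4:5  h5:5  h6:0 → peak 5
D@6: h1:4  h2:4  h3:5  h4:5  h5:3  h6:2 → peak 5
Best is D@5, peak 5.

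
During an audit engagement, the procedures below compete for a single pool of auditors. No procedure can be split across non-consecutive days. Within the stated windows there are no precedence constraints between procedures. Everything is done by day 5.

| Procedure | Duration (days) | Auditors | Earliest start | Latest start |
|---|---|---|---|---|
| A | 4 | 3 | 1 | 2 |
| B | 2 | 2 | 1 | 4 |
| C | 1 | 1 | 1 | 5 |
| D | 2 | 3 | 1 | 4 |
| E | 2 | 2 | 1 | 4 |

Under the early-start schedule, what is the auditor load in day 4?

3

At early start, day 4 has: A.
Demand: 3 = 3.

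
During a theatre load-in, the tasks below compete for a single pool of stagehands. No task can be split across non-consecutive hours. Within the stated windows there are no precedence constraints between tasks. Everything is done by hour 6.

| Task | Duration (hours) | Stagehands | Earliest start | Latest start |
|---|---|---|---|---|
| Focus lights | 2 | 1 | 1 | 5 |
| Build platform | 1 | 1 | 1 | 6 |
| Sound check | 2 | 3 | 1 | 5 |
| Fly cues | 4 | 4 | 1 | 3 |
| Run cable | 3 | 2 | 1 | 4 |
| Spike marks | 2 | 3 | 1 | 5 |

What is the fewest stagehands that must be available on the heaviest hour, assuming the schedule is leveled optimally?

7

Early-start (Focus lights@1, Build platform@1, Sound check@1, Fly cues@1, Run cable@1, Spike marks@1) gives peak 14: h1:14  h2:13  h3:6  h4:4  h5:0  h6:0.
Shift Fly cues→3, Spike marks→4.
Schedule Focus lights@1, Build platform@1, Sound check@1, Fly cues@3, Run cable@1, Spike marks@4: h1:7  h2:6  h3:6  h4:7  h5:7  h6:4 — peak 7.
Total stagehand-hours = 37 over 6 hours ⇒ peak ≥ ⌈37/6⌉ = 7, so 7 is optimal.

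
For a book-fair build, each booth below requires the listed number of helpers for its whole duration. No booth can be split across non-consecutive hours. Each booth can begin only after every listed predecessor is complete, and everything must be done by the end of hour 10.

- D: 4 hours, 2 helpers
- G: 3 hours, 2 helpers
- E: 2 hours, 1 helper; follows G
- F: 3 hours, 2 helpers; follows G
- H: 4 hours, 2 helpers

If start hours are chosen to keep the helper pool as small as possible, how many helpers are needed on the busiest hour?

Early-start (D@1, G@1, E@4, F@4, H@1) gives peak 7: h1:6  h2:6  h3:6  h4:7  h5:3  h6:2  h7:0  h8:0  h9:0  h10:0.
Shift F→5, H→6.
Schedule D@1, G@1, E@4, F@5, H@6: h1:4  h2:4  h3:4  h4:3  h5:3  h6:4  h7:4  h8:2  h9:2  h10:0 — peak 4.

4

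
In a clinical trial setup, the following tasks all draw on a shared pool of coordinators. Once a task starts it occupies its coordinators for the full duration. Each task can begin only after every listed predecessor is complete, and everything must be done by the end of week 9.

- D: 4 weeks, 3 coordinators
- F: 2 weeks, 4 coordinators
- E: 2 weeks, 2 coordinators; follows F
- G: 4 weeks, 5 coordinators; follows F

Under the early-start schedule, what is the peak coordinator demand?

10

Early-start schedule: D@1, F@1, E@3, G@3.
Load per week: week 1: 7, week 2: 7, week 3: 10, week 4: 10, week 5: 5, week 6: 5, week 7: 0, week 8: 0, week 9: 0.
Peak is 10.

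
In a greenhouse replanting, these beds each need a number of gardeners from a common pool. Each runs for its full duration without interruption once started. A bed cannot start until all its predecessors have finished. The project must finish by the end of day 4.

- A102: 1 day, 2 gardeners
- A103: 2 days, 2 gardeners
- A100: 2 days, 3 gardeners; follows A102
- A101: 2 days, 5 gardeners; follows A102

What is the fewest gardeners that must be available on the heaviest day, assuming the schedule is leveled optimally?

Early-start (A102@1, A103@1, A100@2, A101@2) gives peak 10: d1:4  d2:10  d3:8  d4:0.
Shift A101→3.
Schedule A102@1, A103@1, A100@2, A101@3: d1:4  d2:5  d3:8  d4:5 — peak 8.
No arrangement of the 15 feasible schedules does better.

8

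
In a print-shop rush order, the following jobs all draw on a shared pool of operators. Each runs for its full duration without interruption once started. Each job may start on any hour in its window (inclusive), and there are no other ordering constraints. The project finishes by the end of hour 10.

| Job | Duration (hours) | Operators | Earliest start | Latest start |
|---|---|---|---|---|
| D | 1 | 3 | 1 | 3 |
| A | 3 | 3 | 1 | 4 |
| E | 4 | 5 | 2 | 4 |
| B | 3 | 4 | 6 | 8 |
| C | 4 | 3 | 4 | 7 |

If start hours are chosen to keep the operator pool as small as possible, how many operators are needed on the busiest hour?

8

Schedule D@1, A@1, E@2, B@6, C@4: h1:6  h2:8  h3:8  h4:8  h5:8  h6:7  h7:7  h8:4  h9:0  h10:0 — peak 8.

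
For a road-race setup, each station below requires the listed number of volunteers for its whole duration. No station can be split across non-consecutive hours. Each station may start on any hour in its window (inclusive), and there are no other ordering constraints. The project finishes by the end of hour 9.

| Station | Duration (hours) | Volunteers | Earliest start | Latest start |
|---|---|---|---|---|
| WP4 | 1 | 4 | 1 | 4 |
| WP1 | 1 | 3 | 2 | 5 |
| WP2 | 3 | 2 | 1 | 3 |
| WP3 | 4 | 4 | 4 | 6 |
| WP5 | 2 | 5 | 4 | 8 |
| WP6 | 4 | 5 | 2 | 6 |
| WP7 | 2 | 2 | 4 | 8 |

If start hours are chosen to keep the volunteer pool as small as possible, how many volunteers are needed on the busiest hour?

9

Early-start (WP4@1, WP1@2, WP2@1, WP3@4, WP5@4, WP6@2, WP7@4) gives peak 16: h1:6  h2:10  h3:7  h4:16  h5:16  h6:4  h7:4  h8:0  h9:0.
Shift WP6→6, WP7→8.
Schedule WP4@1, WP1@2, WP2@1, WP3@4, WP5@4, WP6@6, WP7@8: h1:6  h2:5  h3:2  h4:9  h5:9  h6:9  h7:9  h8:7  h9:7 — peak 9.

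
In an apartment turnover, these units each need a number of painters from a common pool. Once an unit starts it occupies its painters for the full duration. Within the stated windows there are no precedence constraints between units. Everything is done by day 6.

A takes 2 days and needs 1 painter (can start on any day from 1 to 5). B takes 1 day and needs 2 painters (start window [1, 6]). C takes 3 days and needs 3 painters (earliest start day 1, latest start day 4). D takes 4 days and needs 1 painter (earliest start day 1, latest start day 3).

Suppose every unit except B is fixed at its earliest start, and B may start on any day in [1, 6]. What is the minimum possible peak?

5

B@1: d1:7  d2:5  d3:4  d4:1  d5:0  d6:0 → peak 7
B@2: d1:5  d2:7  d3:4  d4:1  d5:0  d6:0 → peak 7
B@3: d1:5  d2:5  d3:6  d4:1  d5:0  d6:0 → peak 6
B@4: d1:5  d2:5  d3:4  d4:3  d5:0  d6:0 → peak 5
B@5: d1:5  d2:5  d3:4  d4:1  d5:2  d6:0 → peak 5
B@6: d1:5  d2:5  d3:4  d4:1  d5:0  d6:2 → peak 5
Best is B@4, peak 5.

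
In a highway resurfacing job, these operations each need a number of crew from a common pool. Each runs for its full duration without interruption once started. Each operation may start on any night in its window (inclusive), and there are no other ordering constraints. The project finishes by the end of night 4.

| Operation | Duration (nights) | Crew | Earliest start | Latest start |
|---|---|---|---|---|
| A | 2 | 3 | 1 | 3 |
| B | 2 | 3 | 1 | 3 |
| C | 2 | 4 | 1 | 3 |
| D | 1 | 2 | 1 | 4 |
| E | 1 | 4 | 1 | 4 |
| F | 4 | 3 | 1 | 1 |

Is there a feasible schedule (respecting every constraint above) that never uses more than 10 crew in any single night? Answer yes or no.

Schedule A@1, B@2, C@3, D@4, E@1, F@1: n1:10  n2:9  n3:10  n4:9 — peak 10 ≤ 10.

yes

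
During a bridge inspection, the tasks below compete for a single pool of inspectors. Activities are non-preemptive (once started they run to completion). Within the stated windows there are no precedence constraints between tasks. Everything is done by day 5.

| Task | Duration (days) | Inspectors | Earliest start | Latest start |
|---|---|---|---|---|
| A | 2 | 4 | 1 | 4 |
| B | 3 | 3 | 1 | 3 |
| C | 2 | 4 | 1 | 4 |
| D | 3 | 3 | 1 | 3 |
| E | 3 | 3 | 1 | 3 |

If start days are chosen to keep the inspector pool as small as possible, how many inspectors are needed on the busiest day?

9

Early-start (A@1, B@1, C@1, D@1, E@1) gives peak 17: d1:17  d2:17  d3:9  d4:0  d5:0.
Shift B→3, D→3, E→3.
Schedule A@1, B@3, C@1, D@3, E@3: d1:8  d2:8  d3:9  d4:9  d5:9 — peak 9.
Total inspector-days = 43 over 5 days ⇒ peak ≥ ⌈43/5⌉ = 9, so 9 is optimal.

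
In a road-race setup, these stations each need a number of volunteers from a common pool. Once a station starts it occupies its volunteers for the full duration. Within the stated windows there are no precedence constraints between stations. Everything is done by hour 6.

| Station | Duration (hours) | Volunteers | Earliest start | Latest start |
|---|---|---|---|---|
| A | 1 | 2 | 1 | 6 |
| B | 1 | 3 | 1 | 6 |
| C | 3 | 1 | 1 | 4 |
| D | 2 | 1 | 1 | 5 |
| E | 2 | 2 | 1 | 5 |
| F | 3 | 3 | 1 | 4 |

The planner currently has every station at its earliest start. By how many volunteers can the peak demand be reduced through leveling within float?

Early-start peak: h1:12  h2:7  h3:4  h4:0  h5:0  h6:0 ⇒ 12.
Leveled (A@1, B@3, C@2, D@5, E@1, F@4): h1:4  h2:3  h3:4  h4:4  h5:4  h6:4 ⇒ 4.
Reduction 12 − 4 = 8.

8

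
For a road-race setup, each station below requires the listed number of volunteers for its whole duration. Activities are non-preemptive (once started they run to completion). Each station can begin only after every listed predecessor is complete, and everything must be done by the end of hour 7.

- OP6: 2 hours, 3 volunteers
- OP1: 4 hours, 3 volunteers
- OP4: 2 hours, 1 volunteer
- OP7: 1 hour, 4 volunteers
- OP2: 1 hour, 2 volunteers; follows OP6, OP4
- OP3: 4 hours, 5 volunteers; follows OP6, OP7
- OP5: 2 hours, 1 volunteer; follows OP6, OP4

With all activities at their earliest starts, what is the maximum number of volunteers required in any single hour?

11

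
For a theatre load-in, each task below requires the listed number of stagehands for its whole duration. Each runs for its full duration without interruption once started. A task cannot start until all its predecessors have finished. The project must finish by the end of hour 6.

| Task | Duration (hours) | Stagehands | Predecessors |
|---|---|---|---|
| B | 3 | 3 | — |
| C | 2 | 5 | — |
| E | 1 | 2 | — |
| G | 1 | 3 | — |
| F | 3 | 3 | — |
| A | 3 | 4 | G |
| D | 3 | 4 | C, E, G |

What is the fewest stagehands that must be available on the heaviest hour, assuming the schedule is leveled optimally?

11

Early-start (B@1, C@1, E@1, G@1, F@1, A@2, D@3) gives peak 16: h1:16  h2:15  h3:14  h4:8  h5:4  h6:0.
Shift G→2, F→3, A→3, D→4.
Schedule B@1, C@1, E@1, G@2, F@3, A@3, D@4: h1:10  h2:11  h3:10  h4:11  h5:11  h6:4 — peak 11.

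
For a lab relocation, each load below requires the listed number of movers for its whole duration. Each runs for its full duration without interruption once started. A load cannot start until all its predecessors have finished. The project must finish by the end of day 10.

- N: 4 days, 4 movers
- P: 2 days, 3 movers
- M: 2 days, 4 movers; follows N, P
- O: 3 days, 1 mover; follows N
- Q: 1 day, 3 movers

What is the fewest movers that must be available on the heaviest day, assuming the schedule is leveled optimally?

4

Early-start (N@1, P@1, M@5, O@5, Q@1) gives peak 10: d1:10  d2:7  d3:4  d4:4  d5:5  d6:5  d7:1  d8:0  d9:0  d10:0.
Shift P→5, M→8, Q→7.
Schedule N@1, P@5, M@8, O@5, Q@7: d1:4  d2:4  d3:4  d4:4  d5:4  d6:4  d7:4  d8:4  d9:4  d10:0 — peak 4.
Total mover-days = 36 over 10 days ⇒ peak ≥ ⌈36/10⌉ = 4, so 4 is optimal.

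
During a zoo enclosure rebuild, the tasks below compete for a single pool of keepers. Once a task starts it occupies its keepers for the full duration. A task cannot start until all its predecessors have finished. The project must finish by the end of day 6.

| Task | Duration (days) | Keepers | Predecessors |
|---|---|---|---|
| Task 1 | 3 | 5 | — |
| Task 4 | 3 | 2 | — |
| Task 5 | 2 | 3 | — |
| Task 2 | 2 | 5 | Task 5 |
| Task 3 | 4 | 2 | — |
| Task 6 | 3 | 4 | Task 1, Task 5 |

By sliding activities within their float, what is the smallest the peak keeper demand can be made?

11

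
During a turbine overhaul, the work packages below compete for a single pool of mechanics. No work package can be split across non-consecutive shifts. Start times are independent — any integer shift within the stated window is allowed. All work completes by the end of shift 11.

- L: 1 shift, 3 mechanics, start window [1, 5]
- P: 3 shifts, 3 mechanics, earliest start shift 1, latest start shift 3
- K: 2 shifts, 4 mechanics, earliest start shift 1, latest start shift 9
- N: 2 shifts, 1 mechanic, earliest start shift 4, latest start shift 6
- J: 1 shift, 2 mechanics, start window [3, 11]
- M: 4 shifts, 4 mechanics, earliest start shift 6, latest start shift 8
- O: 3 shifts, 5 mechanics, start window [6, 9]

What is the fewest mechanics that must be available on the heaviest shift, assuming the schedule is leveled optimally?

Early-start (L@1, P@1, K@1, N@4, J@3, M@6, O@6) gives peak 10: s1:10  s2:7  s3:5  s4:1  s5:1  s6:9  s7:9  s8:9  s9:4  s10:0  s11:0.
Shift K→2.
Schedule L@1, P@1, K@2, N@4, J@3, M@6, O@6: s1:6  s2:7  s3:9  s4:1  s5:1  s6:9  s7:9  s8:9  s9:4  s10:0  s11:0 — peak 9.

9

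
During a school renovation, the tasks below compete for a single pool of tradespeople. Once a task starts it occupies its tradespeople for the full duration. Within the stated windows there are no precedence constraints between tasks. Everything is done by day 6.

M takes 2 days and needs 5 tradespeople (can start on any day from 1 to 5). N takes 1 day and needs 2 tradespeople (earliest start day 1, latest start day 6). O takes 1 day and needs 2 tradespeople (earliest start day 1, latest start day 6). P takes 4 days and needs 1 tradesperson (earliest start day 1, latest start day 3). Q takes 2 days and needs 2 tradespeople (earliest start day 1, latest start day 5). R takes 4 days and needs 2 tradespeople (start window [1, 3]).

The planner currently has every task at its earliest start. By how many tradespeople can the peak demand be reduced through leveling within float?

9

Early-start peak: d1:14  d2:10  d3:3  d4:3  d5:0  d6:0 ⇒ 14.
Leveled (M@1, N@3, O@4, P@3, Q@5, R@3): d1:5  d2:5  d3:5  d4:5  d5:5  d6:5 ⇒ 5.
Reduction 14 − 5 = 9.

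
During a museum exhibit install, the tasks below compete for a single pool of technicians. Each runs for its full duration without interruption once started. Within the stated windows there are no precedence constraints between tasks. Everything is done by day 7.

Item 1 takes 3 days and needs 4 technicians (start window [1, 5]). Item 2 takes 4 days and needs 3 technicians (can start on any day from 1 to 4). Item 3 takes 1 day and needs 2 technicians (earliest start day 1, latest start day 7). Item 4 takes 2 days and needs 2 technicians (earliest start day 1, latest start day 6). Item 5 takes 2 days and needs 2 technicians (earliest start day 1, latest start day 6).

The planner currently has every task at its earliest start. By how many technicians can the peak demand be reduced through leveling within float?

Early-start peak: d1:13  d2:11  d3:7  d4:3  d5:0  d6:0  d7:0 ⇒ 13.
Leveled (Item 1@1, Item 2@4, Item 3@1, Item 4@2, Item 5@4): d1:6  d2:6  d3:6  d4:5  d5:5  d6:3  d7:3 ⇒ 6.
Reduction 13 − 6 = 7.

7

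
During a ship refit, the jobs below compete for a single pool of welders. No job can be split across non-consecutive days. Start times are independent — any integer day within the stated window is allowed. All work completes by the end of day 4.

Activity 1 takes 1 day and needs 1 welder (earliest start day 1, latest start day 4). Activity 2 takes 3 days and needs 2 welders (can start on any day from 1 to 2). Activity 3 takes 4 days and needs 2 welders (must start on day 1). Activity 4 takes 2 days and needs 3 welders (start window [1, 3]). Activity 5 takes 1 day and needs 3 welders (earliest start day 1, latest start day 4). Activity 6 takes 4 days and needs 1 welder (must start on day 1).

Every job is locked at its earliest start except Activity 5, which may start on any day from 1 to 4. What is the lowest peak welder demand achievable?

9

Activity 5@1: d1:12  d2:8  d3:5  d4:3 → peak 12
Activity 5@2: d1:9  d2:11  d3:5  d4:3 → peak 11
Activity 5@3: d1:9  d2:8  d3:8  d4:3 → peak 9
Activity 5@4: d1:9  d2:8  d3:5  d4:6 → peak 9
Best is Activity 5@3, peak 9.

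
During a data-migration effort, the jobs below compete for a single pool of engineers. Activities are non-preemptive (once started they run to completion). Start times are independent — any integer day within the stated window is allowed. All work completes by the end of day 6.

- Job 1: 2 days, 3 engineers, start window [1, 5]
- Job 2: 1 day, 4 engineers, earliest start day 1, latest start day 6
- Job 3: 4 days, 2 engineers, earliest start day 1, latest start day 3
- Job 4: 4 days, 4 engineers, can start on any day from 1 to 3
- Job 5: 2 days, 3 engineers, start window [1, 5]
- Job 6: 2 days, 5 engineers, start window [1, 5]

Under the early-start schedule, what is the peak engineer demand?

Early-start schedule: Job 1@1, Job 2@1, Job 3@1, Job 4@1, Job 5@1, Job 6@1.
Load per day: day 1: 21, day 2: 17, day 3: 6, day 4: 6, day 5: 0, day 6: 0.
Peak is 21.

21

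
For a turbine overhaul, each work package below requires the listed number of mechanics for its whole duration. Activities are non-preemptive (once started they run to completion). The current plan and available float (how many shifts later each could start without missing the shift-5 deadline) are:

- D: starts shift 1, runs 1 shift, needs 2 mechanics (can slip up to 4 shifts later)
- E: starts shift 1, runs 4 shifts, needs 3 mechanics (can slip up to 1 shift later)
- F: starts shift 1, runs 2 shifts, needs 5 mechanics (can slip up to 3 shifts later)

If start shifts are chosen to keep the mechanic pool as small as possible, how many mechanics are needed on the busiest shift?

8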